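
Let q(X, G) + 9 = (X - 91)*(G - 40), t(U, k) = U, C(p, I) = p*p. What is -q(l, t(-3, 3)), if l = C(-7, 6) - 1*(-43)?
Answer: 52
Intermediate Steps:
C(p, I) = p**2
l = 92 (l = (-7)**2 - 1*(-43) = 49 + 43 = 92)
q(X, G) = -9 + (-91 + X)*(-40 + G) (q(X, G) = -9 + (X - 91)*(G - 40) = -9 + (-91 + X)*(-40 + G))
-q(l, t(-3, 3)) = -(3631 - 91*(-3) - 40*92 - 3*92) = -(3631 + 273 - 3680 - 276) = -1*(-52) = 52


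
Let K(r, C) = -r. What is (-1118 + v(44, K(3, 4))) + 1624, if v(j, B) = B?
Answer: 503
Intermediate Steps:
(-1118 + v(44, K(3, 4))) + 1624 = (-1118 - 1*3) + 1624 = (-1118 - 3) + 1624 = -1121 + 1624 = 503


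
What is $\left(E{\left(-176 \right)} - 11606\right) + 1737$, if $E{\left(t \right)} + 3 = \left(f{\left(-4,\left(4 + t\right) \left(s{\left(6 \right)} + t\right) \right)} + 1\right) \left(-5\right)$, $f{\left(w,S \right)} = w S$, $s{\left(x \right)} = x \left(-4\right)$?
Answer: $678123$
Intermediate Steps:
$s{\left(x \right)} = - 4 x$
$f{\left(w,S \right)} = S w$
$E{\left(t \right)} = -8 + 20 \left(-24 + t\right) \left(4 + t\right)$ ($E{\left(t \right)} = -3 + \left(\left(4 + t\right) \left(\left(-4\right) 6 + t\right) \left(-4\right) + 1\right) \left(-5\right) = -3 + \left(\left(4 + t\right) \left(-24 + t\right) \left(-4\right) + 1\right) \left(-5\right) = -3 + \left(\left(-24 + t\right) \left(4 + t\right) \left(-4\right) + 1\right) \left(-5\right) = -3 + \left(- 4 \left(-24 + t\right) \left(4 + t\right) + 1\right) \left(-5\right) = -3 + \left(1 - 4 \left(-24 + t\right) \left(4 + t\right)\right) \left(-5\right) = -3 + \left(-5 + 20 \left(-24 + t\right) \left(4 + t\right)\right) = -8 + 20 \left(-24 + t\right) \left(4 + t\right)$)
$\left(E{\left(-176 \right)} - 11606\right) + 1737 = \left(\left(-1928 - -70400 + 20 \left(-176\right)^{2}\right) - 11606\right) + 1737 = \left(\left(-1928 + 70400 + 20 \cdot 30976\right) - 11606\right) + 1737 = \left(\left(-1928 + 70400 + 619520\right) - 11606\right) + 1737 = \left(687992 - 11606\right) + 1737 = 676386 + 1737 = 678123$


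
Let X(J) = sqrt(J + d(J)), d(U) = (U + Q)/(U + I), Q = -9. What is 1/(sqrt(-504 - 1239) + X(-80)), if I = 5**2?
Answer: -55*I/(3*sqrt(26345) + 55*sqrt(1743)) ≈ -0.019762*I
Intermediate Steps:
I = 25
d(U) = (-9 + U)/(25 + U) (d(U) = (U - 9)/(U + 25) = (-9 + U)/(25 + U))
X(J) = sqrt(J + (-9 + J)/(25 + J))
1/(sqrt(-504 - 1239) + X(-80)) = 1/(sqrt(-504 - 1239) + sqrt((-9 - 80 - 80*(25 - 80))/(25 - 80))) = 1/(sqrt(-1743) + sqrt((-9 - 80 - 80*(-55))/(-55))) = 1/(I*sqrt(1743) + sqrt(-(-9 - 80 + 4400)/55)) = 1/(I*sqrt(1743) + sqrt(-1/55*4311)) = 1/(I*sqrt(1743) + sqrt(-4311/55)) = 1/(I*sqrt(1743) + 3*I*sqrt(26345)/55)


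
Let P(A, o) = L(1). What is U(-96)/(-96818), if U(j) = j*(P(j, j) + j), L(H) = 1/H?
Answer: -4560/48409 ≈ -0.094197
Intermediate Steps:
P(A, o) = 1 (P(A, o) = 1/1 = 1)
U(j) = j*(1 + j)
U(-96)/(-96818) = -96*(1 - 96)/(-96818) = -96*(-95)*(-1/96818) = 9120*(-1/96818) = -4560/48409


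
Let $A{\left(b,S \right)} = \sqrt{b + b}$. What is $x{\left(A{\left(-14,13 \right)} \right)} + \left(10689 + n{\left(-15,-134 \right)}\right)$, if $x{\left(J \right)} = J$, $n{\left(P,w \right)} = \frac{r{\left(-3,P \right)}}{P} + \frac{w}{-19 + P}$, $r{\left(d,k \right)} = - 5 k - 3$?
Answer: $\frac{908492}{85} + 2 i \sqrt{7} \approx 10688.0 + 5.2915 i$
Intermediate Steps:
$A{\left(b,S \right)} = \sqrt{2} \sqrt{b}$ ($A{\left(b,S \right)} = \sqrt{2 b} = \sqrt{2} \sqrt{b}$)
$r{\left(d,k \right)} = -3 - 5 k$
$n{\left(P,w \right)} = \frac{w}{-19 + P} + \frac{-3 - 5 P}{P}$ ($n{\left(P,w \right)} = \frac{-3 - 5 P}{P} + \frac{w}{-19 + P} = \frac{w}{-19 + P} + \frac{-3 - 5 P}{P}$)
$x{\left(A{\left(-14,13 \right)} \right)} + \left(10689 + n{\left(-15,-134 \right)}\right) = \sqrt{2} \sqrt{-14} + \left(10689 + \frac{57 - 5 \left(-15\right)^{2} + 92 \left(-15\right) - -2010}{\left(-15\right) \left(-19 - 15\right)}\right) = \sqrt{2} i \sqrt{14} + \left(10689 - \frac{57 - 1125 - 1380 + 2010}{15 \left(-34\right)}\right) = 2 i \sqrt{7} + \left(10689 - - \frac{57 - 1125 - 1380 + 2010}{510}\right) = 2 i \sqrt{7} + \left(10689 - \left(- \frac{1}{510}\right) \left(-438\right)\right) = 2 i \sqrt{7} + \left(10689 - \frac{73}{85}\right) = 2 i \sqrt{7} + \frac{908492}{85} = \frac{908492}{85} + 2 i \sqrt{7}$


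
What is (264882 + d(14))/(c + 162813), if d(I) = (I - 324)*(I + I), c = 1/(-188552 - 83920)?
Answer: 69807871344/44361983735 ≈ 1.5736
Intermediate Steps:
c = -1/272472 (c = 1/(-272472) = -1/272472 ≈ -3.6701e-6)
d(I) = 2*I*(-324 + I) (d(I) = (-324 + I)*(2*I) = 2*I*(-324 + I))
(264882 + d(14))/(c + 162813) = (264882 + 2*14*(-324 + 14))/(-1/272472 + 162813) = (264882 + 2*14*(-310))/(44361983735/272472) = (264882 - 8680)*(272472/44361983735) = 256202*(272472/44361983735) = 69807871344/44361983735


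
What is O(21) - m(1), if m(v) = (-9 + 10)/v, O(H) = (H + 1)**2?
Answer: 483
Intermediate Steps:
O(H) = (1 + H)**2
m(v) = 1/v
O(21) - m(1) = (1 + 21)**2 - 1/1 = 22**2 - 1*1 = 484 - 1 = 483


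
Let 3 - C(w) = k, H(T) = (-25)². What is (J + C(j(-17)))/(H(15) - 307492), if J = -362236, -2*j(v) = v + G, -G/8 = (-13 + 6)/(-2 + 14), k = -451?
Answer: 120594/102289 ≈ 1.1790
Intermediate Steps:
H(T) = 625
G = 14/3 (G = -8*(-13 + 6)/(-2 + 14) = -(-56)/12 = -8*(-7/12) = 14/3 ≈ 4.6667)
j(v) = -7/3 - v/2 (j(v) = -(v + 14/3)/2 = -(14/3 + v)/2 = -7/3 - v/2)
C(w) = 454 (C(w) = 3 - 1*(-451) = 3 + 451 = 454)
(J + C(j(-17)))/(H(15) - 307492) = (-362236 + 454)/(625 - 307492) = -361782/(-306867) = -361782*(-1/306867) = 120594/102289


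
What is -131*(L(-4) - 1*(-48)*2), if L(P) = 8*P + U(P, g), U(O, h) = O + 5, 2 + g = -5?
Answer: -8515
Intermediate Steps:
g = -7 (g = -2 - 5 = -7)
U(O, h) = 5 + O
L(P) = 5 + 9*P (L(P) = 8*P + (5 + P) = 5 + 9*P)
-131*(L(-4) - 1*(-48)*2) = -131*((5 + 9*(-4)) - 1*(-48)*2) = -131*((5 - 36) + 48*2) = -131*(-31 + 96) = -131*65 = -8515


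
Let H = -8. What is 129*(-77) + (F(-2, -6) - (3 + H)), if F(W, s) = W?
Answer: -9930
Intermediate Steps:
129*(-77) + (F(-2, -6) - (3 + H)) = 129*(-77) + (-2 - (3 - 8)) = -9933 + (-2 - 1*(-5)) = -9933 + (-2 + 5) = -9933 + 3 = -9930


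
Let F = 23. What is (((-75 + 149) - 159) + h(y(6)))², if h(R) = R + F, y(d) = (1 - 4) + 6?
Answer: 3481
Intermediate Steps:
y(d) = 3 (y(d) = -3 + 6 = 3)
h(R) = 23 + R (h(R) = R + 23 = 23 + R)
(((-75 + 149) - 159) + h(y(6)))² = (((-75 + 149) - 159) + (23 + 3))² = ((74 - 159) + 26)² = (-85 + 26)² = (-59)² = 3481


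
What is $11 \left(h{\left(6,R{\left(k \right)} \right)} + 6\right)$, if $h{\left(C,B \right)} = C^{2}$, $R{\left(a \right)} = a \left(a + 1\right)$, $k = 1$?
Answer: $462$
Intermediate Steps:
$R{\left(a \right)} = a \left(1 + a\right)$
$11 \left(h{\left(6,R{\left(k \right)} \right)} + 6\right) = 11 \left(6^{2} + 6\right) = 11 \left(36 + 6\right) = 11 \cdot 42 = 462$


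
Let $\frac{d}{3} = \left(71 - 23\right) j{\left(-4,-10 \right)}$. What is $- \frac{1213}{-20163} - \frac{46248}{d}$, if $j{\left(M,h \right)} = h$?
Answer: $\frac{4325209}{134420} \approx 32.177$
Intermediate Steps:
$d = -1440$ ($d = 3 \left(71 - 23\right) \left(-10\right) = 3 \cdot 48 \left(-10\right) = 3 \left(-480\right) = -1440$)
$- \frac{1213}{-20163} - \frac{46248}{d} = - \frac{1213}{-20163} - \frac{46248}{-1440} = \left(-1213\right) \left(- \frac{1}{20163}\right) - - \frac{1927}{60} = \frac{1213}{20163} + \frac{1927}{60} = \frac{4325209}{134420}$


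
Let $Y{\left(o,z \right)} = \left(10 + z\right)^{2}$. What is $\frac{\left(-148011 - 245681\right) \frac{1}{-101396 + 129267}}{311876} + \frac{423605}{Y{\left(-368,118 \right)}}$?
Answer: $\frac{920523398783963}{35603644399616} \approx 25.855$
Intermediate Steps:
$\frac{\left(-148011 - 245681\right) \frac{1}{-101396 + 129267}}{311876} + \frac{423605}{Y{\left(-368,118 \right)}} = \frac{\left(-148011 - 245681\right) \frac{1}{-101396 + 129267}}{311876} + \frac{423605}{\left(10 + 118\right)^{2}} = \frac{-148011 - 245681}{27871} \cdot \frac{1}{311876} + \frac{423605}{128^{2}} = \left(-148011 - 245681\right) \frac{1}{27871} \cdot \frac{1}{311876} + \frac{423605}{16384} = \left(-393692\right) \frac{1}{27871} \cdot \frac{1}{311876} + 423605 \cdot \frac{1}{16384} = \left(- \frac{393692}{27871}\right) \frac{1}{311876} + \frac{423605}{16384} = - \frac{98423}{2173073999} + \frac{423605}{16384} = \frac{920523398783963}{35603644399616}$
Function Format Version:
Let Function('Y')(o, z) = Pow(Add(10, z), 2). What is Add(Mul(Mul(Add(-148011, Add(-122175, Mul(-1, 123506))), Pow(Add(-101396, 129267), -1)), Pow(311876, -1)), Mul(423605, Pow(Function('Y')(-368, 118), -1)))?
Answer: Rational(920523398783963, 35603644399616) ≈ 25.855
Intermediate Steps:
Add(Mul(Mul(Add(-148011, Add(-122175, Mul(-1, 123506))), Pow(Add(-101396, 129267), -1)), Pow(311876, -1)), Mul(423605, Pow(Function('Y')(-368, 118), -1))) = Add(Mul(Mul(Add(-148011, Add(-122175, Mul(-1, 123506))), Pow(Add(-101396, 129267), -1)), Pow(311876, -1)), Mul(423605, Pow(Pow(Add(10, 118), 2), -1))) = Add(Mul(Mul(Add(-148011, Add(-122175, -123506)), Pow(27871, -1)), Rational(1, 311876)), Mul(423605, Pow(Pow(128, 2), -1))) = Add(Mul(Mul(Add(-148011, -245681), Rational(1, 27871)), Rational(1, 311876)), Mul(423605, Pow(16384, -1))) = Add(Mul(Mul(-393692, Rational(1, 27871)), Rational(1, 311876)), Mul(423605, Rational(1, 16384))) = Add(Mul(Rational(-393692, 27871), Rational(1, 311876)), Rational(423605, 16384)) = Add(Rational(-98423, 2173073999), Rational(423605, 16384)) = Rational(920523398783963, 35603644399616)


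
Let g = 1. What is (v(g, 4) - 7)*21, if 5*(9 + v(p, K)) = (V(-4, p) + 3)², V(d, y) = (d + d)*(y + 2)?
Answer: 7581/5 ≈ 1516.2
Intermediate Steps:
V(d, y) = 2*d*(2 + y) (V(d, y) = (2*d)*(2 + y) = 2*d*(2 + y))
v(p, K) = -9 + (-13 - 8*p)²/5 (v(p, K) = -9 + (2*(-4)*(2 + p) + 3)²/5 = -9 + ((-16 - 8*p) + 3)²/5 = -9 + (-13 - 8*p)²/5)
(v(g, 4) - 7)*21 = ((-9 + (13 + 8*1)²/5) - 7)*21 = ((-9 + (13 + 8)²/5) - 7)*21 = ((-9 + (⅕)*21²) - 7)*21 = ((-9 + (⅕)*441) - 7)*21 = ((-9 + 441/5) - 7)*21 = (396/5 - 7)*21 = (361/5)*21 = 7581/5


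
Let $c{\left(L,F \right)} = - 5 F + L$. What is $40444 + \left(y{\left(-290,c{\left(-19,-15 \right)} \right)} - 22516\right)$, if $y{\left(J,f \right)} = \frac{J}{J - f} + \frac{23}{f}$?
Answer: $\frac{173698563}{9688} \approx 17929.0$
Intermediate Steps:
$c{\left(L,F \right)} = L - 5 F$
$y{\left(J,f \right)} = \frac{23}{f} + \frac{J}{J - f}$
$40444 + \left(y{\left(-290,c{\left(-19,-15 \right)} \right)} - 22516\right) = 40444 - \left(22516 - \frac{- 23 \left(-19 - -75\right) + 23 \left(-290\right) - 290 \left(-19 - -75\right)}{\left(-19 - -75\right) \left(-290 - \left(-19 - -75\right)\right)}\right) = 40444 - \left(22516 - \frac{- 23 \left(-19 + 75\right) - 6670 - 290 \left(-19 + 75\right)}{\left(-19 + 75\right) \left(-290 - \left(-19 + 75\right)\right)}\right) = 40444 - \left(22516 - \frac{\left(-23\right) 56 - 6670 - 16240}{56 \left(-290 - 56\right)}\right) = 40444 - \left(22516 - \frac{-1288 - 6670 - 16240}{56 \left(-290 - 56\right)}\right) = 40444 - \left(22516 - \frac{1}{56} \frac{1}{-346} \left(-24198\right)\right) = 40444 - \left(22516 + \frac{1}{19376} \left(-24198\right)\right) = 40444 + \left(\frac{12099}{9688} - 22516\right) = 40444 - \frac{218122909}{9688} = \frac{173698563}{9688}$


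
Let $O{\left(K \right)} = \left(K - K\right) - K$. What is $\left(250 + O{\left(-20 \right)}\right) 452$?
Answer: $122040$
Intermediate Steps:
$O{\left(K \right)} = - K$ ($O{\left(K \right)} = 0 - K = - K$)
$\left(250 + O{\left(-20 \right)}\right) 452 = \left(250 - -20\right) 452 = \left(250 + 20\right) 452 = 270 \cdot 452 = 122040$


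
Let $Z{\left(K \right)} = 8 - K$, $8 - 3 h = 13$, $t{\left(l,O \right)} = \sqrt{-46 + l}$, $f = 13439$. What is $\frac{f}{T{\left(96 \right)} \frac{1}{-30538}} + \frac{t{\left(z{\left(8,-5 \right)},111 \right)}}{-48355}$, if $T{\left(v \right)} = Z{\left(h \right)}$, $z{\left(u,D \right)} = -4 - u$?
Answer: $- \frac{1231200546}{29} - \frac{i \sqrt{58}}{48355} \approx -4.2455 \cdot 10^{7} - 0.0001575 i$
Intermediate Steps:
$h = - \frac{5}{3}$ ($h = \frac{8}{3} - \frac{13}{3} = - \frac{5}{3} \approx -1.6667$)
$T{\left(v \right)} = \frac{29}{3}$ ($T{\left(v \right)} = 8 - - \frac{5}{3} = 8 + \frac{5}{3} = \frac{29}{3}$)
$\frac{f}{T{\left(96 \right)} \frac{1}{-30538}} + \frac{t{\left(z{\left(8,-5 \right)},111 \right)}}{-48355} = \frac{13439}{\frac{29}{3} \frac{1}{-30538}} + \frac{\sqrt{-46 - 12}}{-48355} = \frac{13439}{\frac{29}{3} \left(- \frac{1}{30538}\right)} + \sqrt{-46 - 12} \left(- \frac{1}{48355}\right) = \frac{13439}{- \frac{29}{91614}} + \sqrt{-46 - 12} \left(- \frac{1}{48355}\right) = 13439 \left(- \frac{91614}{29}\right) + \sqrt{-58} \left(- \frac{1}{48355}\right) = - \frac{1231200546}{29} + i \sqrt{58} \left(- \frac{1}{48355}\right) = - \frac{1231200546}{29} - \frac{i \sqrt{58}}{48355}$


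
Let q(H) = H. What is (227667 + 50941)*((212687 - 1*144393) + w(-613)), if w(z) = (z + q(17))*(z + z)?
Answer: 222605005920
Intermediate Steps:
w(z) = 2*z*(17 + z) (w(z) = (z + 17)*(z + z) = (17 + z)*(2*z) = 2*z*(17 + z))
(227667 + 50941)*((212687 - 1*144393) + w(-613)) = (227667 + 50941)*((212687 - 1*144393) + 2*(-613)*(17 - 613)) = 278608*((212687 - 144393) + 2*(-613)*(-596)) = 278608*(68294 + 730696) = 278608*798990 = 222605005920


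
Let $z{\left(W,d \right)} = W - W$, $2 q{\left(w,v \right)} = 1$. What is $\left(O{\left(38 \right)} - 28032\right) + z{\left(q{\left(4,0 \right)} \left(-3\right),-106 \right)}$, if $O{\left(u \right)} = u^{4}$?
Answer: $2057104$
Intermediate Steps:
$q{\left(w,v \right)} = \frac{1}{2}$ ($q{\left(w,v \right)} = \frac{1}{2} \cdot 1 = \frac{1}{2}$)
$z{\left(W,d \right)} = 0$
$\left(O{\left(38 \right)} - 28032\right) + z{\left(q{\left(4,0 \right)} \left(-3\right),-106 \right)} = \left(38^{4} - 28032\right) + 0 = \left(2085136 - 28032\right) + 0 = 2057104 + 0 = 2057104$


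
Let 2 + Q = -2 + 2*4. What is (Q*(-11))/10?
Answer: -22/5 ≈ -4.4000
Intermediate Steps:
Q = 4 (Q = -2 + (-2 + 2*4) = -2 + (-2 + 8) = -2 + 6 = 4)
(Q*(-11))/10 = (4*(-11))/10 = -44*⅒ = -22/5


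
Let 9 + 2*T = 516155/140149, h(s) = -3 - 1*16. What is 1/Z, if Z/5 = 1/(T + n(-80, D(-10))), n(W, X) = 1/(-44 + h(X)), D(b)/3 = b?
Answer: -23613508/44146935 ≈ -0.53488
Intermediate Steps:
h(s) = -19 (h(s) = -3 - 16 = -19)
D(b) = 3*b
n(W, X) = -1/63 (n(W, X) = 1/(-44 - 19) = 1/(-63) = -1/63)
T = -372593/140149 (T = -9/2 + (516155/140149)/2 = -9/2 + (516155*(1/140149))/2 = -9/2 + (½)*(516155/140149) = -9/2 + 516155/280298 = -372593/140149 ≈ -2.6586)
Z = -44146935/23613508 (Z = 5/(-372593/140149 - 1/63) = 5/(-23613508/8829387) = 5*(-8829387/23613508) = -44146935/23613508 ≈ -1.8696)
1/Z = 1/(-44146935/23613508) = -23613508/44146935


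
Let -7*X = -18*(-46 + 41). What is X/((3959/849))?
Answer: -76410/27713 ≈ -2.7572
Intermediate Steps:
X = -90/7 (X = -(-18)*(-46 + 41)/7 = -(-18)*(-5)/7 = -⅐*90 = -90/7 ≈ -12.857)
X/((3959/849)) = -90/(7*(3959/849)) = -90/(7*(3959*(1/849))) = -90/(7*3959/849) = -90/7*849/3959 = -76410/27713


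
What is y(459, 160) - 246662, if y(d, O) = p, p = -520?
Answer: -247182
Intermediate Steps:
y(d, O) = -520
y(459, 160) - 246662 = -520 - 246662 = -247182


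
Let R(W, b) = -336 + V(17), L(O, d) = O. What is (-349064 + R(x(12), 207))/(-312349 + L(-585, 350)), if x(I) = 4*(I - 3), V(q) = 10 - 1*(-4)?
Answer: 174693/156467 ≈ 1.1165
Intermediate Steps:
V(q) = 14 (V(q) = 10 + 4 = 14)
x(I) = -12 + 4*I (x(I) = 4*(-3 + I) = -12 + 4*I)
R(W, b) = -322 (R(W, b) = -336 + 14 = -322)
(-349064 + R(x(12), 207))/(-312349 + L(-585, 350)) = (-349064 - 322)/(-312349 - 585) = -349386/(-312934) = -349386*(-1/312934) = 174693/156467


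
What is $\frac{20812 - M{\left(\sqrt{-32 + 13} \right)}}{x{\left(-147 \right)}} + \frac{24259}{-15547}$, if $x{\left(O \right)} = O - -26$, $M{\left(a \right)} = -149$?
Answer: $- \frac{328816006}{1881187} \approx -174.79$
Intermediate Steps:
$x{\left(O \right)} = 26 + O$ ($x{\left(O \right)} = O + 26 = 26 + O$)
$\frac{20812 - M{\left(\sqrt{-32 + 13} \right)}}{x{\left(-147 \right)}} + \frac{24259}{-15547} = \frac{20812 - -149}{26 - 147} + \frac{24259}{-15547} = \frac{20812 + 149}{-121} + 24259 \left(- \frac{1}{15547}\right) = 20961 \left(- \frac{1}{121}\right) - \frac{24259}{15547} = - \frac{20961}{121} - \frac{24259}{15547} = - \frac{328816006}{1881187}$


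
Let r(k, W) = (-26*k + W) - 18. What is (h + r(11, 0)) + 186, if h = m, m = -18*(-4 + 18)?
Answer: -370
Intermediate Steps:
r(k, W) = -18 + W - 26*k (r(k, W) = (W - 26*k) - 18 = -18 + W - 26*k)
m = -252 (m = -18*14 = -252)
h = -252
(h + r(11, 0)) + 186 = (-252 + (-18 + 0 - 26*11)) + 186 = (-252 + (-18 + 0 - 286)) + 186 = (-252 - 304) + 186 = -556 + 186 = -370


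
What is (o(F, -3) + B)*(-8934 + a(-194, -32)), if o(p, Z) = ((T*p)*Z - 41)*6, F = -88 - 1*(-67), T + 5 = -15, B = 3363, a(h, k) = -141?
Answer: 40320225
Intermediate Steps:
T = -20 (T = -5 - 15 = -20)
F = -21 (F = -88 + 67 = -21)
o(p, Z) = -246 - 120*Z*p (o(p, Z) = ((-20*p)*Z - 41)*6 = (-20*Z*p - 41)*6 = (-41 - 20*Z*p)*6 = -246 - 120*Z*p)
(o(F, -3) + B)*(-8934 + a(-194, -32)) = ((-246 - 120*(-3)*(-21)) + 3363)*(-8934 - 141) = ((-246 - 7560) + 3363)*(-9075) = (-7806 + 3363)*(-9075) = -4443*(-9075) = 40320225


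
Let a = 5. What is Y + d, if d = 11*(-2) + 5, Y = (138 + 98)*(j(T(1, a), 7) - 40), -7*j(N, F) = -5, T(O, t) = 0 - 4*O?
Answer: -65019/7 ≈ -9288.4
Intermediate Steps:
T(O, t) = -4*O
j(N, F) = 5/7 (j(N, F) = -⅐*(-5) = 5/7)
Y = -64900/7 (Y = (138 + 98)*(5/7 - 40) = 236*(-275/7) = -64900/7 ≈ -9271.4)
d = -17 (d = -22 + 5 = -17)
Y + d = -64900/7 - 17 = -65019/7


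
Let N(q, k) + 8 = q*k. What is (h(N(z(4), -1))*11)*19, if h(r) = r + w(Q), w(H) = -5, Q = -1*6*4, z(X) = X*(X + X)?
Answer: -9405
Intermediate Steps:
z(X) = 2*X² (z(X) = X*(2*X) = 2*X²)
Q = -24 (Q = -6*4 = -24)
N(q, k) = -8 + k*q (N(q, k) = -8 + q*k = -8 + k*q)
h(r) = -5 + r (h(r) = r - 5 = -5 + r)
(h(N(z(4), -1))*11)*19 = ((-5 + (-8 - 2*4²))*11)*19 = ((-5 + (-8 - 2*16))*11)*19 = ((-5 + (-8 - 1*32))*11)*19 = ((-5 + (-8 - 32))*11)*19 = ((-5 - 40)*11)*19 = -45*11*19 = -495*19 = -9405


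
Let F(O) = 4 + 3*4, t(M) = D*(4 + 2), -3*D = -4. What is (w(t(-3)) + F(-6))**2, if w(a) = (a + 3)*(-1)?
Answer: 25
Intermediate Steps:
D = 4/3 (D = -1/3*(-4) = 4/3 ≈ 1.3333)
t(M) = 8 (t(M) = 4*(4 + 2)/3 = (4/3)*6 = 8)
F(O) = 16 (F(O) = 4 + 12 = 16)
w(a) = -3 - a (w(a) = (3 + a)*(-1) = -3 - a)
(w(t(-3)) + F(-6))**2 = ((-3 - 1*8) + 16)**2 = ((-3 - 8) + 16)**2 = (-11 + 16)**2 = 5**2 = 25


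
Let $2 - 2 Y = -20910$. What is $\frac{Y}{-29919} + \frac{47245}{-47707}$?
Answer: $- \frac{173849777}{129758703} \approx -1.3398$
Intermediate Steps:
$Y = 10456$ ($Y = 1 - -10455 = 1 + 10455 = 10456$)
$\frac{Y}{-29919} + \frac{47245}{-47707} = \frac{10456}{-29919} + \frac{47245}{-47707} = 10456 \left(- \frac{1}{29919}\right) + 47245 \left(- \frac{1}{47707}\right) = - \frac{10456}{29919} - \frac{4295}{4337} = - \frac{173849777}{129758703}$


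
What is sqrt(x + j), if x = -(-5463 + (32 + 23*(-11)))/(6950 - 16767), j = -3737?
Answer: I*sqrt(360203528221)/9817 ≈ 61.136*I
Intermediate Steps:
x = -5684/9817 (x = -(-5463 + (32 - 253))/(-9817) = -(-5463 - 221)*(-1)/9817 = -(-5684)*(-1)/9817 = -1*5684/9817 = -5684/9817 ≈ -0.57900)
sqrt(x + j) = sqrt(-5684/9817 - 3737) = sqrt(-36691813/9817) = I*sqrt(360203528221)/9817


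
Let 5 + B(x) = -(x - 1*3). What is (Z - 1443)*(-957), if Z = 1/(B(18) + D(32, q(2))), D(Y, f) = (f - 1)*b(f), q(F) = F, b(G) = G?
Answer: 8286025/6 ≈ 1.3810e+6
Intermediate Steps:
D(Y, f) = f*(-1 + f) (D(Y, f) = (f - 1)*f = (-1 + f)*f = f*(-1 + f))
B(x) = -2 - x (B(x) = -5 - (x - 1*3) = -5 - (x - 3) = -5 - (-3 + x) = -5 + (3 - x) = -2 - x)
Z = -1/18 (Z = 1/((-2 - 1*18) + 2*(-1 + 2)) = 1/((-2 - 18) + 2*1) = 1/(-20 + 2) = 1/(-18) = -1/18 ≈ -0.055556)
(Z - 1443)*(-957) = (-1/18 - 1443)*(-957) = -25975/18*(-957) = 8286025/6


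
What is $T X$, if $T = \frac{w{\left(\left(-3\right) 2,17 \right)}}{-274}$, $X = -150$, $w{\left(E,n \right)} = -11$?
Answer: $- \frac{825}{137} \approx -6.0219$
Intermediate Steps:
$T = \frac{11}{274}$ ($T = - \frac{11}{-274} = \left(-11\right) \left(- \frac{1}{274}\right) = \frac{11}{274} \approx 0.040146$)
$T X = \frac{11}{274} \left(-150\right) = - \frac{825}{137}$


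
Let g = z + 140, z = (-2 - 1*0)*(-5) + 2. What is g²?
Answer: 23104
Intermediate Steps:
z = 12 (z = (-2 + 0)*(-5) + 2 = -2*(-5) + 2 = 10 + 2 = 12)
g = 152 (g = 12 + 140 = 152)
g² = 152² = 23104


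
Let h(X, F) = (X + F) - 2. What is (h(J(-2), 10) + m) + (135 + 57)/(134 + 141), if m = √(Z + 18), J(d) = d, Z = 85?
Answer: 1842/275 + √103 ≈ 16.847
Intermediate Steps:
h(X, F) = -2 + F + X (h(X, F) = (F + X) - 2 = -2 + F + X)
m = √103 (m = √(85 + 18) = √103 ≈ 10.149)
(h(J(-2), 10) + m) + (135 + 57)/(134 + 141) = ((-2 + 10 - 2) + √103) + (135 + 57)/(134 + 141) = (6 + √103) + 192/275 = 1842/275 + √103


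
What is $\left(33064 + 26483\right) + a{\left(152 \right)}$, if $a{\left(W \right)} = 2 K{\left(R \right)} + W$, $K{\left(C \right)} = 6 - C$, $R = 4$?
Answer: $59703$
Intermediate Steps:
$a{\left(W \right)} = 4 + W$ ($a{\left(W \right)} = 2 \left(6 - 4\right) + W = 2 \cdot 2 + W = 4 + W$)
$\left(33064 + 26483\right) + a{\left(152 \right)} = \left(33064 + 26483\right) + \left(4 + 152\right) = 59547 + 156 = 59703$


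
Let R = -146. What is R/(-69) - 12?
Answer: -682/69 ≈ -9.8841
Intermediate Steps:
R/(-69) - 12 = -146/(-69) - 12 = -1/69*(-146) - 12 = 146/69 - 12 = -682/69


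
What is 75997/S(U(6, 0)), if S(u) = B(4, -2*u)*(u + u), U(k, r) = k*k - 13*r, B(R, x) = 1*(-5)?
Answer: -75997/360 ≈ -211.10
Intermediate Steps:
B(R, x) = -5
U(k, r) = k**2 - 13*r
S(u) = -10*u (S(u) = -5*(u + u) = -10*u)
75997/S(U(6, 0)) = 75997/((-10*(6**2 - 13*0))) = 75997/((-10*(36 + 0))) = 75997/((-10*36)) = 75997/(-360) = 75997*(-1/360) = -75997/360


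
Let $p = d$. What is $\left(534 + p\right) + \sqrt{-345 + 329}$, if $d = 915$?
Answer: $1449 + 4 i \approx 1449.0 + 4.0 i$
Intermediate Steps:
$p = 915$
$\left(534 + p\right) + \sqrt{-345 + 329} = \left(534 + 915\right) + \sqrt{-345 + 329} = 1449 + \sqrt{-16} = 1449 + 4 i$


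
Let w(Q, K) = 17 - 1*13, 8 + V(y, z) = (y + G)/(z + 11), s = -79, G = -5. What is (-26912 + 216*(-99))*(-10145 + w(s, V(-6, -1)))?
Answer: 489769736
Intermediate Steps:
V(y, z) = -8 + (-5 + y)/(11 + z) (V(y, z) = -8 + (y - 5)/(z + 11) = -8 + (-5 + y)/(11 + z))
w(Q, K) = 4 (w(Q, K) = 17 - 13 = 4)
(-26912 + 216*(-99))*(-10145 + w(s, V(-6, -1))) = (-26912 + 216*(-99))*(-10145 + 4) = (-26912 - 21384)*(-10141) = -48296*(-10141) = 489769736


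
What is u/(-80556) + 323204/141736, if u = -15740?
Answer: 252383447/101943618 ≈ 2.4757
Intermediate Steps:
u/(-80556) + 323204/141736 = -15740/(-80556) + 323204/141736 = -15740*(-1/80556) + 323204*(1/141736) = 3935/20139 + 11543/5062 = 252383447/101943618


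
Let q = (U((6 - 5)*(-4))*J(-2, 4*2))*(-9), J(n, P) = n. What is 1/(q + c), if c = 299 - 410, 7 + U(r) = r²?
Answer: 1/51 ≈ 0.019608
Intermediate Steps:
U(r) = -7 + r²
q = 162 (q = ((-7 + ((6 - 5)*(-4))²)*(-2))*(-9) = ((-7 + (1*(-4))²)*(-2))*(-9) = ((-7 + (-4)²)*(-2))*(-9) = ((-7 + 16)*(-2))*(-9) = (9*(-2))*(-9) = -18*(-9) = 162)
c = -111
1/(q + c) = 1/(162 - 111) = 1/51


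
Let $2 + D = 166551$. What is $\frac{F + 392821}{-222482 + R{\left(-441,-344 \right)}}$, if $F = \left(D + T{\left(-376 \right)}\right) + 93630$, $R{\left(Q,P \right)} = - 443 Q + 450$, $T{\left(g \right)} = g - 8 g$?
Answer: $- \frac{655632}{26669} \approx -24.584$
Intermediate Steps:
$D = 166549$ ($D = -2 + 166551 = 166549$)
$T{\left(g \right)} = - 7 g$
$R{\left(Q,P \right)} = 450 - 443 Q$
$F = 262811$ ($F = \left(166549 - -2632\right) + 93630 = \left(166549 + 2632\right) + 93630 = 169181 + 93630 = 262811$)
$\frac{F + 392821}{-222482 + R{\left(-441,-344 \right)}} = \frac{262811 + 392821}{-222482 + \left(450 - -195363\right)} = \frac{655632}{-222482 + \left(450 + 195363\right)} = \frac{655632}{-222482 + 195813} = \frac{655632}{-26669} = 655632 \left(- \frac{1}{26669}\right) = - \frac{655632}{26669}$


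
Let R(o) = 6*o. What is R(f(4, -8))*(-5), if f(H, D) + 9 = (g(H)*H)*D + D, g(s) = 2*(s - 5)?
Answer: -1410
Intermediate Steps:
g(s) = -10 + 2*s (g(s) = 2*(-5 + s) = -10 + 2*s)
f(H, D) = -9 + D + D*H*(-10 + 2*H) (f(H, D) = -9 + (((-10 + 2*H)*H)*D + D) = -9 + ((H*(-10 + 2*H))*D + D) = -9 + (D*H*(-10 + 2*H) + D) = -9 + (D + D*H*(-10 + 2*H)) = -9 + D + D*H*(-10 + 2*H))
R(f(4, -8))*(-5) = (6*(-9 - 8 + 2*(-8)*4*(-5 + 4)))*(-5) = (6*(-9 - 8 + 2*(-8)*4*(-1)))*(-5) = (6*(-9 - 8 + 64))*(-5) = (6*47)*(-5) = 282*(-5) = -1410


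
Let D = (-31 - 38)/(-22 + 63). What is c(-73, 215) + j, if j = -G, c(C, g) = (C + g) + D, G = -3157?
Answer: 135190/41 ≈ 3297.3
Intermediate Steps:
D = -69/41 ≈ -1.6829
c(C, g) = -69/41 + C + g (c(C, g) = (C + g) - 69/41 = -69/41 + C + g)
j = 3157 (j = -1*(-3157) = 3157)
c(-73, 215) + j = (-69/41 - 73 + 215) + 3157 = 5753/41 + 3157 = 135190/41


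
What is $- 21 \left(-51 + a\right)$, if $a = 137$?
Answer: $-1806$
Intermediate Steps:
$- 21 \left(-51 + a\right) = - 21 \left(-51 + 137\right) = \left(-21\right) 86 = -1806$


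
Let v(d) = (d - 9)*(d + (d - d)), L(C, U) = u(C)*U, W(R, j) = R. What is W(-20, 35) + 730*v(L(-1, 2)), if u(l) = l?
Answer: 16040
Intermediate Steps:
L(C, U) = C*U
v(d) = d*(-9 + d) (v(d) = (-9 + d)*(d + 0) = (-9 + d)*d = d*(-9 + d))
W(-20, 35) + 730*v(L(-1, 2)) = -20 + 730*((-1*2)*(-9 - 1*2)) = -20 + 730*(-2*(-9 - 2)) = -20 + 730*(-2*(-11)) = -20 + 730*22 = -20 + 16060 = 16040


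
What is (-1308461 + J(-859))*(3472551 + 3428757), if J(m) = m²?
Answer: -3937748318640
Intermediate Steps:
(-1308461 + J(-859))*(3472551 + 3428757) = (-1308461 + (-859)²)*(3472551 + 3428757) = (-1308461 + 737881)*6901308 = -570580*6901308 = -3937748318640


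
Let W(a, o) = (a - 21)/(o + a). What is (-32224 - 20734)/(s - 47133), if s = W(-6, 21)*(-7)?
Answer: 132395/117801 ≈ 1.1239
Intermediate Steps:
W(a, o) = (-21 + a)/(a + o)
s = 63/5 (s = ((-21 - 6)/(-6 + 21))*(-7) = (-27/15)*(-7) = ((1/15)*(-27))*(-7) = -9/5*(-7) = 63/5 ≈ 12.600)
(-32224 - 20734)/(s - 47133) = (-32224 - 20734)/(63/5 - 47133) = -52958/(-235602/5) = -52958*(-5/235602) = 132395/117801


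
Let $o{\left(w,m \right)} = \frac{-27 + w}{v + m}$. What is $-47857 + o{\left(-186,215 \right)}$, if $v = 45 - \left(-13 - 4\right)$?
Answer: $- \frac{13256602}{277} \approx -47858.0$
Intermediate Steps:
$v = 62$ ($v = 45 - -17 = 45 + 17 = 62$)
$o{\left(w,m \right)} = \frac{-27 + w}{62 + m}$
$-47857 + o{\left(-186,215 \right)} = -47857 + \frac{-27 - 186}{62 + 215} = -47857 + \frac{1}{277} \left(-213\right) = -47857 - \frac{213}{277} = - \frac{13256602}{277}$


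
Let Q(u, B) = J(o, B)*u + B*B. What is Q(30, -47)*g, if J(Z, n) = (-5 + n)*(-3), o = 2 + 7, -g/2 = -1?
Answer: 13778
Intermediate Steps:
g = 2 (g = -2*(-1) = 2)
o = 9
J(Z, n) = 15 - 3*n
Q(u, B) = B² + u*(15 - 3*B) (Q(u, B) = (15 - 3*B)*u + B*B = u*(15 - 3*B) + B² = B² + u*(15 - 3*B))
Q(30, -47)*g = ((-47)² - 3*30*(-5 - 47))*2 = (2209 - 3*30*(-52))*2 = (2209 + 4680)*2 = 6889*2 = 13778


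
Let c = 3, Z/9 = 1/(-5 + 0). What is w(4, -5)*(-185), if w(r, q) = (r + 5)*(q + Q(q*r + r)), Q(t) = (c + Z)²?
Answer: 29637/5 ≈ 5927.4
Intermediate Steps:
Z = -9/5 (Z = 9/(-5 + 0) = 9/(-5) = 9*(-⅕) = -9/5 ≈ -1.8000)
Q(t) = 36/25 (Q(t) = (3 - 9/5)² = (6/5)² = 36/25)
w(r, q) = (5 + r)*(36/25 + q) (w(r, q) = (r + 5)*(q + 36/25) = (5 + r)*(36/25 + q))
w(4, -5)*(-185) = (36/5 + 5*(-5) + (36/25)*4 - 5*4)*(-185) = (36/5 - 25 + 144/25 - 20)*(-185) = -801/25*(-185) = 29637/5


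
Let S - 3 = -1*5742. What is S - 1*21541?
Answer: -27280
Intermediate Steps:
S = -5739 (S = 3 - 1*5742 = 3 - 5742 = -5739)
S - 1*21541 = -5739 - 1*21541 = -5739 - 21541 = -27280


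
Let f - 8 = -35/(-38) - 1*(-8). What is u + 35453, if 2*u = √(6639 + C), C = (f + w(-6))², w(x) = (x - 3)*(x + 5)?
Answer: 35453 + √10556941/76 ≈ 35496.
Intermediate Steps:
f = 643/38 (f = 8 + (-35/(-38) - 1*(-8)) = 8 + (-35*(-1/38) + 8) = 8 + (35/38 + 8) = 8 + 339/38 = 643/38 ≈ 16.921)
w(x) = (-3 + x)*(5 + x)
C = 970225/1444 (C = (643/38 + (-15 + (-6)² + 2*(-6)))² = (643/38 + (-15 + 36 - 12))² = (643/38 + 9)² = (985/38)² = 970225/1444 ≈ 671.90)
u = √10556941/76 (u = √(6639 + 970225/1444)/2 = √(10556941/1444)/2 = (√10556941/38)/2 = √10556941/76 ≈ 42.752)
u + 35453 = √10556941/76 + 35453 = 35453 + √10556941/76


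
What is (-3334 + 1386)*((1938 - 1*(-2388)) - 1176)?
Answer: -6136200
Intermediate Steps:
(-3334 + 1386)*((1938 - 1*(-2388)) - 1176) = -1948*((1938 + 2388) - 1176) = -1948*(4326 - 1176) = -1948*3150 = -6136200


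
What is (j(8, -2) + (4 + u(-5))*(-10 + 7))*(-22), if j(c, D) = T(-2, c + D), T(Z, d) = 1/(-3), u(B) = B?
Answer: -176/3 ≈ -58.667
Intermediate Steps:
T(Z, d) = -⅓
j(c, D) = -⅓
(j(8, -2) + (4 + u(-5))*(-10 + 7))*(-22) = (-⅓ + (4 - 5)*(-10 + 7))*(-22) = (-⅓ - 1*(-3))*(-22) = (-⅓ + 3)*(-22) = (8/3)*(-22) = -176/3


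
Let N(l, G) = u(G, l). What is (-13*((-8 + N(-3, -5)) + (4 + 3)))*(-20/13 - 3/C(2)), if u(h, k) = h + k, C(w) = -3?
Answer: -63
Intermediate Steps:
N(l, G) = G + l
(-13*((-8 + N(-3, -5)) + (4 + 3)))*(-20/13 - 3/C(2)) = (-13*((-8 + (-5 - 3)) + (4 + 3)))*(-20/13 - 3/(-3)) = (-13*((-8 - 8) + 7))*(-20*1/13 - 3*(-⅓)) = (-13*(-16 + 7))*(-20/13 + 1) = -13*(-9)*(-7/13) = 117*(-7/13) = -63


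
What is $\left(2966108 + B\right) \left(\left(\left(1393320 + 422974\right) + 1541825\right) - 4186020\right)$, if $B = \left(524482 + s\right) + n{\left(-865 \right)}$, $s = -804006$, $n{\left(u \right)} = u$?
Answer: $-2223509445819$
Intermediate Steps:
$B = -280389$ ($B = \left(524482 - 804006\right) - 865 = -279524 - 865 = -280389$)
$\left(2966108 + B\right) \left(\left(\left(1393320 + 422974\right) + 1541825\right) - 4186020\right) = \left(2966108 - 280389\right) \left(\left(\left(1393320 + 422974\right) + 1541825\right) - 4186020\right) = 2685719 \left(\left(1816294 + 1541825\right) - 4186020\right) = 2685719 \left(3358119 - 4186020\right) = 2685719 \left(-827901\right) = -2223509445819$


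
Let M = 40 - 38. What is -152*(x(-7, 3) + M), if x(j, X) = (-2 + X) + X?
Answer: -912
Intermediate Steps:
x(j, X) = -2 + 2*X
M = 2
-152*(x(-7, 3) + M) = -152*((-2 + 2*3) + 2) = -152*((-2 + 6) + 2) = -152*(4 + 2) = -152*6 = -912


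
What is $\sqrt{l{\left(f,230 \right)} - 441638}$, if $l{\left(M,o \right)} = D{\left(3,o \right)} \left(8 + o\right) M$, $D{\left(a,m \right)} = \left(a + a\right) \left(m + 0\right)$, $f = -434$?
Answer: $i \sqrt{142984598} \approx 11958.0 i$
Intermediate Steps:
$D{\left(a,m \right)} = 2 a m$
$l{\left(M,o \right)} = 6 M o \left(8 + o\right)$ ($l{\left(M,o \right)} = 2 \cdot 3 o \left(8 + o\right) M = 6 o \left(8 + o\right) M = 6 M o \left(8 + o\right)$)
$\sqrt{l{\left(f,230 \right)} - 441638} = \sqrt{6 \left(-434\right) 230 \left(8 + 230\right) - 441638} = \sqrt{6 \left(-434\right) 230 \cdot 238 - 441638} = \sqrt{-142542960 - 441638} = \sqrt{-142984598} = i \sqrt{142984598}$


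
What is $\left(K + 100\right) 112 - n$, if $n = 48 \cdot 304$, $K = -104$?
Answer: $-15040$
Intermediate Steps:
$n = 14592$
$\left(K + 100\right) 112 - n = \left(-104 + 100\right) 112 - 14592 = \left(-4\right) 112 - 14592 = -448 - 14592 = -15040$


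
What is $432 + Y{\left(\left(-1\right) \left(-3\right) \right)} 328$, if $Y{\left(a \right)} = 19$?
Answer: $6664$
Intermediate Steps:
$432 + Y{\left(\left(-1\right) \left(-3\right) \right)} 328 = 432 + 19 \cdot 328 = 432 + 6232 = 6664$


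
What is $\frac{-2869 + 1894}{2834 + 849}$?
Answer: $- \frac{975}{3683} \approx -0.26473$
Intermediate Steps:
$\frac{-2869 + 1894}{2834 + 849} = - \frac{975}{3683}$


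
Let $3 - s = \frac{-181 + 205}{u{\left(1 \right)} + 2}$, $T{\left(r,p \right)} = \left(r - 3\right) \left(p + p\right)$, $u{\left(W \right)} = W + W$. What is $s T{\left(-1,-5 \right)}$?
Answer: $-120$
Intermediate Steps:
$u{\left(W \right)} = 2 W$
$T{\left(r,p \right)} = 2 p \left(-3 + r\right)$ ($T{\left(r,p \right)} = \left(-3 + r\right) 2 p = 2 p \left(-3 + r\right)$)
$s = -3$ ($s = 3 - \frac{-181 + 205}{2 \cdot 1 + 2} = 3 - \frac{24}{2 + 2} = 3 - \frac{24}{4} = 3 - 24 \cdot \frac{1}{4} = 3 - 6 = -3$)
$s T{\left(-1,-5 \right)} = - 3 \cdot 2 \left(-5\right) \left(-3 - 1\right) = - 3 \cdot 2 \left(-5\right) \left(-4\right) = \left(-3\right) 40 = -120$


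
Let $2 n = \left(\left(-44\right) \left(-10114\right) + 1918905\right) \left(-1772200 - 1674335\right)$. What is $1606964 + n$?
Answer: $- \frac{8147333249807}{2} \approx -4.0737 \cdot 10^{12}$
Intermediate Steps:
$n = - \frac{8147336463735}{2}$ ($n = \frac{\left(\left(-44\right) \left(-10114\right) + 1918905\right) \left(-1772200 - 1674335\right)}{2} = \frac{\left(445016 + 1918905\right) \left(-3446535\right)}{2} = \frac{2363921 \left(-3446535\right)}{2} = \frac{1}{2} \left(-8147336463735\right) = - \frac{8147336463735}{2} \approx -4.0737 \cdot 10^{12}$)
$1606964 + n = 1606964 - \frac{8147336463735}{2} = - \frac{8147333249807}{2}$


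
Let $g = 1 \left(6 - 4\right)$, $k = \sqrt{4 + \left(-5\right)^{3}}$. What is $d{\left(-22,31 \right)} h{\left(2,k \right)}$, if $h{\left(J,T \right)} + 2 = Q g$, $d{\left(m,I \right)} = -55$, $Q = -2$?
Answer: $330$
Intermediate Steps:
$k = 11 i$ ($k = \sqrt{4 - 125} = \sqrt{-121} = 11 i \approx 11.0 i$)
$g = 2$ ($g = 1 \cdot 2 = 2$)
$h{\left(J,T \right)} = -6$ ($h{\left(J,T \right)} = -2 - 4 = -6$)
$d{\left(-22,31 \right)} h{\left(2,k \right)} = \left(-55\right) \left(-6\right) = 330$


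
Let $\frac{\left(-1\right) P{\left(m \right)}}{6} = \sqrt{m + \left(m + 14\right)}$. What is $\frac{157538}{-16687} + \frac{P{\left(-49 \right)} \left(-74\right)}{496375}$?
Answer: $- \frac{157538}{16687} + \frac{888 i \sqrt{21}}{496375} \approx -9.4408 + 0.0081981 i$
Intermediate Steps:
$P{\left(m \right)} = - 6 \sqrt{14 + 2 m}$ ($P{\left(m \right)} = - 6 \sqrt{m + \left(m + 14\right)} = - 6 \sqrt{m + \left(14 + m\right)} = - 6 \sqrt{14 + 2 m}$)
$\frac{157538}{-16687} + \frac{P{\left(-49 \right)} \left(-74\right)}{496375} = \frac{157538}{-16687} + \frac{- 6 \sqrt{14 + 2 \left(-49\right)} \left(-74\right)}{496375} = 157538 \left(- \frac{1}{16687}\right) + - 6 \sqrt{14 - 98} \left(-74\right) \frac{1}{496375} = - \frac{157538}{16687} + - 6 \sqrt{-84} \left(-74\right) \frac{1}{496375} = - \frac{157538}{16687} + - 6 \cdot 2 i \sqrt{21} \left(-74\right) \frac{1}{496375} = - \frac{157538}{16687} + - 12 i \sqrt{21} \left(-74\right) \frac{1}{496375} = - \frac{157538}{16687} + 888 i \sqrt{21} \cdot \frac{1}{496375} = - \frac{157538}{16687} + \frac{888 i \sqrt{21}}{496375}$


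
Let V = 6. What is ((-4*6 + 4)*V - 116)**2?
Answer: 55696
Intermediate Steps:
((-4*6 + 4)*V - 116)**2 = ((-4*6 + 4)*6 - 116)**2 = ((-24 + 4)*6 - 116)**2 = (-20*6 - 116)**2 = (-120 - 116)**2 = (-236)**2 = 55696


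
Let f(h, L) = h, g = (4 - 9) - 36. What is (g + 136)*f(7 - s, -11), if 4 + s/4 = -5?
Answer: 4085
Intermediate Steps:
s = -36 (s = -16 + 4*(-5) = -16 - 20 = -36)
g = -41 (g = -5 - 36 = -41)
(g + 136)*f(7 - s, -11) = (-41 + 136)*(7 - 1*(-36)) = 95*(7 + 36) = 95*43 = 4085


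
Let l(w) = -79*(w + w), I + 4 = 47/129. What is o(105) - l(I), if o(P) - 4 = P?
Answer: -60041/129 ≈ -465.43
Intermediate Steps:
I = -469/129 (I = -4 + 47/129 = -469/129 ≈ -3.6357)
o(P) = 4 + P
l(w) = -158*w
o(105) - l(I) = (4 + 105) - (-158)*(-469)/129 = 109 - 1*74102/129 = 109 - 74102/129 = -60041/129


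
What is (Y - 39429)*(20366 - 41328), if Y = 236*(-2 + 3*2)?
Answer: 806722570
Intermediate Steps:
Y = 944 (Y = 236*(-2 + 6) = 236*4 = 944)
(Y - 39429)*(20366 - 41328) = (944 - 39429)*(20366 - 41328) = -38485*(-20962) = 806722570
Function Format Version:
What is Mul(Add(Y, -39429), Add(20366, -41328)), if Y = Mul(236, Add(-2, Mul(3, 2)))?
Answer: 806722570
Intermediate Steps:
Y = 944 (Y = Mul(236, Add(-2, 6)) = Mul(236, 4) = 944)
Mul(Add(Y, -39429), Add(20366, -41328)) = Mul(Add(944, -39429), Add(20366, -41328)) = Mul(-38485, -20962) = 806722570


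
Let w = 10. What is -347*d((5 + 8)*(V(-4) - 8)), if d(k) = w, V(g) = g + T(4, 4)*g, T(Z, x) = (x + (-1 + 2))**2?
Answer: -3470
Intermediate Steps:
T(Z, x) = (1 + x)**2 (T(Z, x) = (x + 1)**2 = (1 + x)**2)
V(g) = 26*g (V(g) = g + (1 + 4)**2*g = g + 5**2*g = g + 25*g = 26*g)
d(k) = 10
-347*d((5 + 8)*(V(-4) - 8)) = -347*10 = -3470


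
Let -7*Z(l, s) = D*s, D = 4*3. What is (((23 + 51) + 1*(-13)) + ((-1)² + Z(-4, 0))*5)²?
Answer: 4356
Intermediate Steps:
D = 12
Z(l, s) = -12*s/7
(((23 + 51) + 1*(-13)) + ((-1)² + Z(-4, 0))*5)² = (((23 + 51) + 1*(-13)) + ((-1)² - 12/7*0)*5)² = ((74 - 13) + (1 + 0)*5)² = (61 + 1*5)² = (61 + 5)² = 66² = 4356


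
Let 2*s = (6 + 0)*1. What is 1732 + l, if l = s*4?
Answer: 1744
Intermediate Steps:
s = 3 (s = ((6 + 0)*1)/2 = (6*1)/2 = (½)*6 = 3)
l = 12 (l = 3*4 = 12)
1732 + l = 1732 + 12 = 1744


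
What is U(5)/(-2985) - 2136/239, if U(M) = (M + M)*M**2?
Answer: -1287142/142683 ≈ -9.0210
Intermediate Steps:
U(M) = 2*M**3 (U(M) = (2*M)*M**2 = 2*M**3)
U(5)/(-2985) - 2136/239 = (2*5**3)/(-2985) - 2136/239 = (2*125)*(-1/2985) - 2136*1/239 = 250*(-1/2985) - 2136/239 = -50/597 - 2136/239 = -1287142/142683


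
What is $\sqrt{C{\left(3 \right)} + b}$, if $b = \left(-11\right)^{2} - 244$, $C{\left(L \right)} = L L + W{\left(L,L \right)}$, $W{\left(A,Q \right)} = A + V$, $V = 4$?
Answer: $i \sqrt{107} \approx 10.344 i$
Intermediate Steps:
$W{\left(A,Q \right)} = 4 + A$ ($W{\left(A,Q \right)} = A + 4 = 4 + A$)
$C{\left(L \right)} = 4 + L + L^{2}$ ($C{\left(L \right)} = L L + \left(4 + L\right) = L^{2} + \left(4 + L\right) = 4 + L + L^{2}$)
$b = -123$ ($b = 121 - 244 = -123$)
$\sqrt{C{\left(3 \right)} + b} = \sqrt{\left(4 + 3 + 3^{2}\right) - 123} = \sqrt{\left(4 + 3 + 9\right) - 123} = \sqrt{16 - 123} = \sqrt{-107} = i \sqrt{107}$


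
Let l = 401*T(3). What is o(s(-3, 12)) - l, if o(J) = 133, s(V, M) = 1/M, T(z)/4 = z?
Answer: -4679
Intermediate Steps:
T(z) = 4*z
l = 4812 (l = 401*(4*3) = 401*12 = 4812)
o(s(-3, 12)) - l = 133 - 1*4812 = 133 - 4812 = -4679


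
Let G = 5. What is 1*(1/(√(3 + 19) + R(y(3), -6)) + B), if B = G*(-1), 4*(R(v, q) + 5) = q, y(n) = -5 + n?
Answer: -431/81 - 4*√22/81 ≈ -5.5526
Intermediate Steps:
R(v, q) = -5 + q/4
B = -5 (B = 5*(-1) = -5)
1*(1/(√(3 + 19) + R(y(3), -6)) + B) = 1*(1/(√(3 + 19) + (-5 + (¼)*(-6))) - 5) = 1*(1/(√22 + (-5 - 3/2)) - 5) = 1*(1/(√22 - 13/2) - 5) = 1*(1/(-13/2 + √22) - 5) = 1*(-5 + 1/(-13/2 + √22)) = -5 + 1/(-13/2 + √22)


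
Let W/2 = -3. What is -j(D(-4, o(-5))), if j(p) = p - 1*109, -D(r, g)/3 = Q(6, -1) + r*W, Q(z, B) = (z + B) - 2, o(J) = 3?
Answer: 190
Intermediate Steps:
W = -6 (W = 2*(-3) = -6)
Q(z, B) = -2 + B + z (Q(z, B) = (B + z) - 2 = -2 + B + z)
D(r, g) = -9 + 18*r (D(r, g) = -3*((-2 - 1 + 6) + r*(-6)) = -3*(3 - 6*r) = -9 + 18*r)
j(p) = -109 + p (j(p) = p - 109 = -109 + p)
-j(D(-4, o(-5))) = -(-109 + (-9 + 18*(-4))) = -(-109 + (-9 - 72)) = -(-109 - 81) = -1*(-190) = 190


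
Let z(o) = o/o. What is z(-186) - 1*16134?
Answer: -16133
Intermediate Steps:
z(o) = 1
z(-186) - 1*16134 = 1 - 1*16134 = 1 - 16134 = -16133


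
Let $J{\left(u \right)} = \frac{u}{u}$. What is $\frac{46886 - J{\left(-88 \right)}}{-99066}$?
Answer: $- \frac{46885}{99066} \approx -0.47327$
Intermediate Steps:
$J{\left(u \right)} = 1$
$\frac{46886 - J{\left(-88 \right)}}{-99066} = \frac{46886 - 1}{-99066} = \left(46886 - 1\right) \left(- \frac{1}{99066}\right) = 46885 \left(- \frac{1}{99066}\right) = - \frac{46885}{99066}$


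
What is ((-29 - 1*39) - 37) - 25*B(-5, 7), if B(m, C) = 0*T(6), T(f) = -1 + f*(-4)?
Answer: -105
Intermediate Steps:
T(f) = -1 - 4*f
B(m, C) = 0 (B(m, C) = 0*(-1 - 4*6) = 0*(-1 - 24) = 0*(-25) = 0)
((-29 - 1*39) - 37) - 25*B(-5, 7) = ((-29 - 1*39) - 37) - 25*0 = ((-29 - 39) - 37) + 0 = (-68 - 37) + 0 = -105 + 0 = -105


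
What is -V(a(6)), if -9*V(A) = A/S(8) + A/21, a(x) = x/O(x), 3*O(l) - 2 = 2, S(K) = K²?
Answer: 85/2688 ≈ 0.031622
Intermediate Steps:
O(l) = 4/3 (O(l) = ⅔ + (⅓)*2 = ⅔ + ⅔ = 4/3)
a(x) = 3*x/4 (a(x) = x/(4/3) = x*(¾) = 3*x/4)
V(A) = -85*A/12096 (V(A) = -(A/(8²) + A/21)/9 = -(A/64 + A*(1/21))/9 = -(A*(1/64) + A/21)/9 = -(A/64 + A/21)/9 = -85*A/12096)
-V(a(6)) = -(-85)*(¾)*6/12096 = -(-85)*9/(12096*2) = -1*(-85/2688) = 85/2688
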